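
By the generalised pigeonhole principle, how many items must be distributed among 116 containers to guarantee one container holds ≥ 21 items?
n = (21 − 1)·116 + 1 = 2321

By the generalised pigeonhole principle, to guarantee some box contains ≥ r objects we need more than (r − 1) · k objects total. Threshold: n = (r − 1) · k + 1. With r = 21 and k = 116: n = 20 · 116 + 1 = 2320 + 1 = 2321. For n = 2320 = 20 · 116, we can put exactly 20 objects in every box, avoiding 21 in any single one — so 2321 is tight.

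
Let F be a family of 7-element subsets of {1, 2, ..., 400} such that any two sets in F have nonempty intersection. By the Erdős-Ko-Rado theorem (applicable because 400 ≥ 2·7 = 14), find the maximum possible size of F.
max |F| = C(399, 6) = 5396379471021

The Erdős-Ko-Rado theorem states: for n ≥ 2k, an intersecting family of k-subsets of an n-element set has size at most C(n − 1, k − 1), with equality for 'star' families {A ⊆ [n] : |A| = k, i ∈ A} (fix an element i). For n = 400, k = 7: C(399, 6) = 5396379471021.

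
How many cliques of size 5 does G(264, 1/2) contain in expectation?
E[# K_5] = C(264, 5) · (1/2)^C(5, 2) = 10287114552 / 2^10 = 1285889319/128 = 10046010.3046875

For each 5-subset S of vertices (there are C(264, 5) = 10287114552 such S), let X_S = 1 if S induces a K_5 (all C(5, 2) = 10 edges present). Then P(X_S = 1) = (1/2)^10 = 1/1024. By linearity of expectation, E[# K_5] = C(264, 5) · (1/2)^10 = 10287114552 / 1024 = 1285889319/128 = 10046010.3046875.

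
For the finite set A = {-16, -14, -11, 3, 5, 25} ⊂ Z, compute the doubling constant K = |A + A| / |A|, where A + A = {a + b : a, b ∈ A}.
K = |A + A| / |A| = 20/6 = 10/3

Enumerate A + A = {a + b : a, b ∈ A}. With |A| = 6, there are |A|^2 = 36 ordered sum pairs; collecting distinct values, A + A = {-32, -30, -28, -27, -25, -22, -13, -11, -9, -8, -6, 6, 8, 9, 10, 11, 14, 28, 30, 50}, so |A + A| = 20. Thus K = 20/6 = 10/3. For comparison, the minimum possible |A + A| over all 6-element sets is 2·6 − 1 = 11 (so min K = 11/6), attained only by arithmetic progressions.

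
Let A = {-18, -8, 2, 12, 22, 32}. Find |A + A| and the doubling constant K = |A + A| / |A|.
K = |A + A| / |A| = 11/6

Enumerate A + A = {a + b : a, b ∈ A}. With |A| = 6, there are |A|^2 = 36 ordered sum pairs; collecting distinct values, A + A = {-36, -26, -16, -6, 4, 14, 24, 34, 44, 54, 64}, so |A + A| = 11. Thus K = 11/6. Here |A + A| = 2|A| − 1 = 11, the minimum possible — so K = 11/6 is minimal, which holds iff A is an arithmetic progression.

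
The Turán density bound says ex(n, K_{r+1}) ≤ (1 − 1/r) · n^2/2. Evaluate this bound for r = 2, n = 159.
Turán density bound = (1/2) · 159^2/2 = 25281/4 ≈ 6320.25

Turán's theorem: ex(n, K_{r+1}) is achieved by the complete r-partite Turán graph T(n, r) with parts as balanced as possible, and is at most (1 − 1/r) · n^2/2. For r = 2, n = 159: the density bound is (1/2) · 25281/2 = 25281/4 ≈ 6320.25. The integer-valued extremum is e(T(159, 2)) = 6320, which is strictly less than the density bound 25281/4 since 2 ∤ 159 (the parts of T(159, 2) cannot all be equal).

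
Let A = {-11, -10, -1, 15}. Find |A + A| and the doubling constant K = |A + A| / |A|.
K = |A + A| / |A| = 10/4 = 5/2

Enumerate A + A = {a + b : a, b ∈ A}. With |A| = 4, there are |A|^2 = 16 ordered sum pairs; collecting distinct values, A + A = {-22, -21, -20, -12, -11, -2, 4, 5, 14, 30}, so |A + A| = 10. Thus K = 10/4 = 5/2. For comparison, the minimum possible |A + A| over all 4-element sets is 2·4 − 1 = 7 (so min K = 7/4), attained only by arithmetic progressions.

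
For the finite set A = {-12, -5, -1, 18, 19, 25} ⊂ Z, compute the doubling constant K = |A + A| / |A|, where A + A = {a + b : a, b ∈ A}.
K = |A + A| / |A| = 20/6 = 10/3

Enumerate A + A = {a + b : a, b ∈ A}. With |A| = 6, there are |A|^2 = 36 ordered sum pairs; collecting distinct values, A + A = {-24, -17, -13, -10, -6, -2, 6, 7, 13, 14, 17, 18, 20, 24, 36, 37, 38, 43, 44, 50}, so |A + A| = 20. Thus K = 20/6 = 10/3. For comparison, the minimum possible |A + A| over all 6-element sets is 2·6 − 1 = 11 (so min K = 11/6), attained only by arithmetic progressions.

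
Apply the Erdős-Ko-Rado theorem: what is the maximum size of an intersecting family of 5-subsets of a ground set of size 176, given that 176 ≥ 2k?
max |F| = C(175, 4) = 37752925

The Erdős-Ko-Rado theorem states: for n ≥ 2k, an intersecting family of k-subsets of an n-element set has size at most C(n − 1, k − 1), with equality for 'star' families {A ⊆ [n] : |A| = k, i ∈ A} (fix an element i). For n = 176, k = 5: C(175, 4) = 37752925.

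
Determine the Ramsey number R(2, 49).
R(2, 49) = 49

R(2, k) = k for all k ≥ 2: in a 2-colouring of K_k, either some edge is red (a red K_2) or all edges are blue (a blue K_k). And K_{48} coloured all-blue has no blue K_49, so R(2, 49) > 48. Hence R(2, 49) = 49.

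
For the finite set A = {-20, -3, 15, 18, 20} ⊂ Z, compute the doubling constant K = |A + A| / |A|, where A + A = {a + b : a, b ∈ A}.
K = |A + A| / |A| = 15/5 = 3

Enumerate A + A = {a + b : a, b ∈ A}. With |A| = 5, there are |A|^2 = 25 ordered sum pairs; collecting distinct values, A + A = {-40, -23, -6, -5, -2, 0, 12, 15, 17, 30, 33, 35, 36, 38, 40}, so |A + A| = 15. Thus K = 15/5 = 3. For comparison, the minimum possible |A + A| over all 5-element sets is 2·5 − 1 = 9 (so min K = 9/5), attained only by arithmetic progressions.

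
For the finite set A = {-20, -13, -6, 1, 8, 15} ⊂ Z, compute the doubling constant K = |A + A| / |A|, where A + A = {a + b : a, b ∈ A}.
K = |A + A| / |A| = 11/6

Enumerate A + A = {a + b : a, b ∈ A}. With |A| = 6, there are |A|^2 = 36 ordered sum pairs; collecting distinct values, A + A = {-40, -33, -26, -19, -12, -5, 2, 9, 16, 23, 30}, so |A + A| = 11. Thus K = 11/6. Here |A + A| = 2|A| − 1 = 11, the minimum possible — so K = 11/6 is minimal, which holds iff A is an arithmetic progression.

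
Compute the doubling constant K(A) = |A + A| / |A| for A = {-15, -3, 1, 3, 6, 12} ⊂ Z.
K = |A + A| / |A| = 20/6 = 10/3

Enumerate A + A = {a + b : a, b ∈ A}. With |A| = 6, there are |A|^2 = 36 ordered sum pairs; collecting distinct values, A + A = {-30, -18, -14, -12, -9, -6, -3, -2, 0, 2, 3, 4, 6, 7, 9, 12, 13, 15, 18, 24}, so |A + A| = 20. Thus K = 20/6 = 10/3. For comparison, the minimum possible |A + A| over all 6-element sets is 2·6 − 1 = 11 (so min K = 11/6), attained only by arithmetic progressions.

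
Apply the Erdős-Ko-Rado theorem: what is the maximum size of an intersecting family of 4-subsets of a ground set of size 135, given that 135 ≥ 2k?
max |F| = C(134, 3) = 392084

The Erdős-Ko-Rado theorem states: for n ≥ 2k, an intersecting family of k-subsets of an n-element set has size at most C(n − 1, k − 1), with equality for 'star' families {A ⊆ [n] : |A| = k, i ∈ A} (fix an element i). For n = 135, k = 4: C(134, 3) = 392084.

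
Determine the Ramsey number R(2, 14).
R(2, 14) = 14

R(2, k) = k for all k ≥ 2: in a 2-colouring of K_k, either some edge is red (a red K_2) or all edges are blue (a blue K_k). And K_{13} coloured all-blue has no blue K_14, so R(2, 14) > 13. Hence R(2, 14) = 14.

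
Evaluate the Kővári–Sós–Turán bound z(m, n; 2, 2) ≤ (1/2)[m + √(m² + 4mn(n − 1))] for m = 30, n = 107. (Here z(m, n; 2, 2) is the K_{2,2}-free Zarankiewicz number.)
z(30, 107; 2, 2) ≤ (1/2)[30 + √(30² + 4·30·107·106)] = (1/2)[30 + √1361940] = 598.5109

Kővári–Sós–Turán: let r_1, ..., r_30 be the row sums and z = Σ r_i the total number of 1s. Each pair of columns can share at most one row with both entries 1 (else a 2×2 all-ones block appears), so Σ_i C(r_i, 2) ≤ C(107, 2) = 5671. By convexity Σ_i C(r_i, 2) ≥ 30·C(z/30, 2) = z(z − 30)/(2·30), giving z² − 30z − 30·107·106 ≤ 0 and hence z ≤ (1/2)[30 + √(900 + 4·340260)] = (1/2)[30 + √1361940] ≈ (1/2)(30 + 1167.0219) = 598.5109.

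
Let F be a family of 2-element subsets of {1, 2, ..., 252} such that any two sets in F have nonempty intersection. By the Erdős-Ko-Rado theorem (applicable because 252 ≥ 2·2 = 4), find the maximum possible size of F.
max |F| = C(251, 1) = 251

The Erdős-Ko-Rado theorem states: for n ≥ 2k, an intersecting family of k-subsets of an n-element set has size at most C(n − 1, k − 1), with equality for 'star' families {A ⊆ [n] : |A| = k, i ∈ A} (fix an element i). For n = 252, k = 2: C(251, 1) = 251.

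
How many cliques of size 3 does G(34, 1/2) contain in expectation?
E[# K_3] = C(34, 3) · (1/2)^C(3, 2) = 5984 / 2^3 = 748

For each 3-subset S of vertices (there are C(34, 3) = 5984 such S), let X_S = 1 if S induces a K_3 (all C(3, 2) = 3 edges present). Then P(X_S = 1) = (1/2)^3 = 1/8. By linearity of expectation, E[# K_3] = C(34, 3) · (1/2)^3 = 5984 / 8 = 748.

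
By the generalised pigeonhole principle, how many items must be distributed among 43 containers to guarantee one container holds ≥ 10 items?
n = (10 − 1)·43 + 1 = 388

By the generalised pigeonhole principle, to guarantee some box contains ≥ r objects we need more than (r − 1) · k objects total. Threshold: n = (r − 1) · k + 1. With r = 10 and k = 43: n = 9 · 43 + 1 = 387 + 1 = 388. For n = 387 = 9 · 43, we can put exactly 9 objects in every box, avoiding 10 in any single one — so 388 is tight.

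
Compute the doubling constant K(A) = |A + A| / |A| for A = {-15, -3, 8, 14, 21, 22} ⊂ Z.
K = |A + A| / |A| = 21/6 = 7/2

Enumerate A + A = {a + b : a, b ∈ A}. With |A| = 6, there are |A|^2 = 36 ordered sum pairs; collecting distinct values, A + A = {-30, -18, -7, -6, -1, 5, 6, 7, 11, 16, 18, 19, 22, 28, 29, 30, 35, 36, 42, 43, 44}, so |A + A| = 21. Thus K = 21/6 = 7/2. For comparison, the minimum possible |A + A| over all 6-element sets is 2·6 − 1 = 11 (so min K = 11/6), attained only by arithmetic progressions.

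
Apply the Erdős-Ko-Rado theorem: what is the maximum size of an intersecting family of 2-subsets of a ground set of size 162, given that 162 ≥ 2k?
max |F| = C(161, 1) = 161

The Erdős-Ko-Rado theorem states: for n ≥ 2k, an intersecting family of k-subsets of an n-element set has size at most C(n − 1, k − 1), with equality for 'star' families {A ⊆ [n] : |A| = k, i ∈ A} (fix an element i). For n = 162, k = 2: C(161, 1) = 161.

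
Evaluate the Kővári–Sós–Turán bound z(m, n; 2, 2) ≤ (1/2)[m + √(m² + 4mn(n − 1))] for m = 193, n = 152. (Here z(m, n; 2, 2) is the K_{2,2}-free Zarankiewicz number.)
z(193, 152; 2, 2) ≤ (1/2)[193 + √(193² + 4·193·152·151)] = (1/2)[193 + √17756193] = 2203.4049

Kővári–Sós–Turán: let r_1, ..., r_193 be the row sums and z = Σ r_i the total number of 1s. Each pair of columns can share at most one row with both entries 1 (else a 2×2 all-ones block appears), so Σ_i C(r_i, 2) ≤ C(152, 2) = 11476. By convexity Σ_i C(r_i, 2) ≥ 193·C(z/193, 2) = z(z − 193)/(2·193), giving z² − 193z − 193·152·151 ≤ 0 and hence z ≤ (1/2)[193 + √(37249 + 4·4429736)] = (1/2)[193 + √17756193] ≈ (1/2)(193 + 4213.8098) = 2203.4049.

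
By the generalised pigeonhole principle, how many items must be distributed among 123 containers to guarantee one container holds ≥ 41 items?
n = (41 − 1)·123 + 1 = 4921

By the generalised pigeonhole principle, to guarantee some box contains ≥ r objects we need more than (r − 1) · k objects total. Threshold: n = (r − 1) · k + 1. With r = 41 and k = 123: n = 40 · 123 + 1 = 4920 + 1 = 4921. For n = 4920 = 40 · 123, we can put exactly 40 objects in every box, avoiding 41 in any single one — so 4921 is tight.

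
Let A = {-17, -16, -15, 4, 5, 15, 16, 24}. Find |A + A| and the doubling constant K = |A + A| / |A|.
K = |A + A| / |A| = 28/8 = 7/2

Enumerate A + A = {a + b : a, b ∈ A}. With |A| = 8, there are |A|^2 = 64 ordered sum pairs; collecting distinct values, A + A = {-34, -33, -32, -31, -30, -13, -12, -11, -10, -2, -1, 0, 1, 7, 8, 9, 10, 19, 20, 21, 28, 29, 30, 31, 32, 39, 40, 48}, so |A + A| = 28. Thus K = 28/8 = 7/2. For comparison, the minimum possible |A + A| over all 8-element sets is 2·8 − 1 = 15 (so min K = 15/8), attained only by arithmetic progressions.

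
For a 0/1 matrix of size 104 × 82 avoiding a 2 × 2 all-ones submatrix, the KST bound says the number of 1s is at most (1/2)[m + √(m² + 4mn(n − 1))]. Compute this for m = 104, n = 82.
z(104, 82; 2, 2) ≤ (1/2)[104 + √(104² + 4·104·82·81)] = (1/2)[104 + √2773888] = 884.7497

Kővári–Sós–Turán: let r_1, ..., r_104 be the row sums and z = Σ r_i the total number of 1s. Each pair of columns can share at most one row with both entries 1 (else a 2×2 all-ones block appears), so Σ_i C(r_i, 2) ≤ C(82, 2) = 3321. By convexity Σ_i C(r_i, 2) ≥ 104·C(z/104, 2) = z(z − 104)/(2·104), giving z² − 104z − 104·82·81 ≤ 0 and hence z ≤ (1/2)[104 + √(10816 + 4·690768)] = (1/2)[104 + √2773888] ≈ (1/2)(104 + 1665.4993) = 884.7497.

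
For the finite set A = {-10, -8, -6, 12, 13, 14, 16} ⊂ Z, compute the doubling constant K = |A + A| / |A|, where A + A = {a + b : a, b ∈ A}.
K = |A + A| / |A| = 21/7 = 3

Enumerate A + A = {a + b : a, b ∈ A}. With |A| = 7, there are |A|^2 = 49 ordered sum pairs; collecting distinct values, A + A = {-20, -18, -16, -14, -12, 2, 3, 4, 5, 6, 7, 8, 10, 24, 25, 26, 27, 28, 29, 30, 32}, so |A + A| = 21. Thus K = 21/7 = 3. For comparison, the minimum possible |A + A| over all 7-element sets is 2·7 − 1 = 13 (so min K = 13/7), attained only by arithmetic progressions.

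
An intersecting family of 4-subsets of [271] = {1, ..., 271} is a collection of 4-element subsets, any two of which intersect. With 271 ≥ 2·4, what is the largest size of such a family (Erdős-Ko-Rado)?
max |F| = C(270, 3) = 3244140

Erdős-Ko-Rado (1961): when n ≥ 2k, max |F| = C(n−1, k−1). The bound is attained by the star {A : i ∈ A} for any fixed i ∈ [n]. Here C(271−1, 4−1) = C(270, 3) = 3244140.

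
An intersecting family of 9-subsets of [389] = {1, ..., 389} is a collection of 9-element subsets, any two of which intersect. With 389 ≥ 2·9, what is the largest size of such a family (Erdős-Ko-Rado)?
max |F| = C(388, 8) = 11846458524848112

Erdős-Ko-Rado (1961): when n ≥ 2k, max |F| = C(n−1, k−1). The bound is attained by the star {A : i ∈ A} for any fixed i ∈ [n]. Here C(389−1, 9−1) = C(388, 8) = 11846458524848112.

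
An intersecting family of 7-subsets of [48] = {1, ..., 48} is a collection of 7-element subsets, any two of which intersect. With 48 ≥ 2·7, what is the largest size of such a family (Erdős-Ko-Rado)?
max |F| = C(47, 6) = 10737573

Erdős-Ko-Rado (1961): when n ≥ 2k, max |F| = C(n−1, k−1). The bound is attained by the star {A : i ∈ A} for any fixed i ∈ [n]. Here C(48−1, 7−1) = C(47, 6) = 10737573.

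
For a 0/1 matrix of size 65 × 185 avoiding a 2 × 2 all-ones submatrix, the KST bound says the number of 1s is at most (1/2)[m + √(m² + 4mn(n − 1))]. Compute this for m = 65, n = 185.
z(65, 185; 2, 2) ≤ (1/2)[65 + √(65² + 4·65·185·184)] = (1/2)[65 + √8854625] = 1520.3361

Kővári–Sós–Turán: let r_1, ..., r_65 be the row sums and z = Σ r_i the total number of 1s. Each pair of columns can share at most one row with both entries 1 (else a 2×2 all-ones block appears), so Σ_i C(r_i, 2) ≤ C(185, 2) = 17020. By convexity Σ_i C(r_i, 2) ≥ 65·C(z/65, 2) = z(z − 65)/(2·65), giving z² − 65z − 65·185·184 ≤ 0 and hence z ≤ (1/2)[65 + √(4225 + 4·2212600)] = (1/2)[65 + √8854625] ≈ (1/2)(65 + 2975.6722) = 1520.3361.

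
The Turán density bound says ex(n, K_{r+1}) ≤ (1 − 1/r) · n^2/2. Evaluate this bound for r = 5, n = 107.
Turán density bound = (4/5) · 107^2/2 = 22898/5 ≈ 4579.6

Turán's theorem: ex(n, K_{r+1}) is achieved by the complete r-partite Turán graph T(n, r) with parts as balanced as possible, and is at most (1 − 1/r) · n^2/2. For r = 5, n = 107: the density bound is (4/5) · 11449/2 = 22898/5 ≈ 4579.6. The integer-valued extremum is e(T(107, 5)) = 4579, which is strictly less than the density bound 22898/5 since 5 ∤ 107 (the parts of T(107, 5) cannot all be equal).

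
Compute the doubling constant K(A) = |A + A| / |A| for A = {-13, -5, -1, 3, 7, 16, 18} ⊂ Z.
K = |A + A| / |A| = 23/7

Enumerate A + A = {a + b : a, b ∈ A}. With |A| = 7, there are |A|^2 = 49 ordered sum pairs; collecting distinct values, A + A = {-26, -18, -14, -10, -6, -2, 2, 3, 5, 6, 10, 11, 13, 14, 15, 17, 19, 21, 23, 25, 32, 34, 36}, so |A + A| = 23. Thus K = 23/7. For comparison, the minimum possible |A + A| over all 7-element sets is 2·7 − 1 = 13 (so min K = 13/7), attained only by arithmetic progressions.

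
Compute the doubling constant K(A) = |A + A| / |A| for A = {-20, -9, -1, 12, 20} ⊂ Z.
K = |A + A| / |A| = 14/5

Enumerate A + A = {a + b : a, b ∈ A}. With |A| = 5, there are |A|^2 = 25 ordered sum pairs; collecting distinct values, A + A = {-40, -29, -21, -18, -10, -8, -2, 0, 3, 11, 19, 24, 32, 40}, so |A + A| = 14. Thus K = 14/5. For comparison, the minimum possible |A + A| over all 5-element sets is 2·5 − 1 = 9 (so min K = 9/5), attained only by arithmetic progressions.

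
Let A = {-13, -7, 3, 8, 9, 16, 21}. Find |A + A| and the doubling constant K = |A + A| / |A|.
K = |A + A| / |A| = 26/7

Enumerate A + A = {a + b : a, b ∈ A}. With |A| = 7, there are |A|^2 = 49 ordered sum pairs; collecting distinct values, A + A = {-26, -20, -14, -10, -5, -4, 1, 2, 3, 6, 8, 9, 11, 12, 14, 16, 17, 18, 19, 24, 25, 29, 30, 32, 37, 42}, so |A + A| = 26. Thus K = 26/7. For comparison, the minimum possible |A + A| over all 7-element sets is 2·7 − 1 = 13 (so min K = 13/7), attained only by arithmetic progressions.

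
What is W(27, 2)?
W(27, 2) = 27 + 1 = 28

A 2-term AP is any pair of integers, so a monochromatic 2-AP exists iff some colour is used at least twice. With 27 colours, the colouring i ↦ i on {1, ..., 27} uses each colour once, avoiding any monochromatic pair, so W(27, 2) > 27. For {1, ..., 28}, pigeonhole forces two integers of the same colour, which form a monochromatic 2-AP. Hence W(27, 2) = 28.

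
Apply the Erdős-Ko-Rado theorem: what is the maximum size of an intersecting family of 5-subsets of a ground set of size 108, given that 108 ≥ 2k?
max |F| = C(107, 4) = 5160610

Erdős-Ko-Rado (1961): when n ≥ 2k, max |F| = C(n−1, k−1). The bound is attained by the star {A : i ∈ A} for any fixed i ∈ [n]. Here C(108−1, 5−1) = C(107, 4) = 5160610.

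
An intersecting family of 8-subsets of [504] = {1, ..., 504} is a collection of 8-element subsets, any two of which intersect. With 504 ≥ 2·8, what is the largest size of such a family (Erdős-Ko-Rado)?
max |F| = C(503, 7) = 1550012402008925

The Erdős-Ko-Rado theorem states: for n ≥ 2k, an intersecting family of k-subsets of an n-element set has size at most C(n − 1, k − 1), with equality for 'star' families {A ⊆ [n] : |A| = k, i ∈ A} (fix an element i). For n = 504, k = 8: C(503, 7) = 1550012402008925.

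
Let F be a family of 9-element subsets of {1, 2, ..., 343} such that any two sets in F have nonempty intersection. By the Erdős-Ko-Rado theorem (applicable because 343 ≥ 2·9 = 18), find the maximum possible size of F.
max |F| = C(342, 8) = 4274341943967810

Erdős-Ko-Rado (1961): when n ≥ 2k, max |F| = C(n−1, k−1). The bound is attained by the star {A : i ∈ A} for any fixed i ∈ [n]. Here C(343−1, 9−1) = C(342, 8) = 4274341943967810.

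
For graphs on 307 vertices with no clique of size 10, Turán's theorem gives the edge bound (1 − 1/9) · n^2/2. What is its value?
Turán density bound = (8/9) · 307^2/2 = 376996/9 ≈ 41888.4444

Turán's theorem: ex(n, K_{r+1}) is achieved by the complete r-partite Turán graph T(n, r) with parts as balanced as possible, and is at most (1 − 1/r) · n^2/2. For r = 9, n = 307: the density bound is (8/9) · 94249/2 = 376996/9 ≈ 41888.4444. The integer-valued extremum is e(T(307, 9)) = 41888, which is strictly less than the density bound 376996/9 since 9 ∤ 307 (the parts of T(307, 9) cannot all be equal).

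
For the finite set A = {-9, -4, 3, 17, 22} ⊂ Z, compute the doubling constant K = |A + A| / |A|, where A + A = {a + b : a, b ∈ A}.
K = |A + A| / |A| = 14/5

Enumerate A + A = {a + b : a, b ∈ A}. With |A| = 5, there are |A|^2 = 25 ordered sum pairs; collecting distinct values, A + A = {-18, -13, -8, -6, -1, 6, 8, 13, 18, 20, 25, 34, 39, 44}, so |A + A| = 14. Thus K = 14/5. For comparison, the minimum possible |A + A| over all 5-element sets is 2·5 − 1 = 9 (so min K = 9/5), attained only by arithmetic progressions.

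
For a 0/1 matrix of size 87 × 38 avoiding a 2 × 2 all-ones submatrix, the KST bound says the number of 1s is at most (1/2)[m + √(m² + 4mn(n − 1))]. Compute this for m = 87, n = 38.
z(87, 38; 2, 2) ≤ (1/2)[87 + √(87² + 4·87·38·37)] = (1/2)[87 + √496857] = 395.9404

Kővári–Sós–Turán: let r_1, ..., r_87 be the row sums and z = Σ r_i the total number of 1s. Each pair of columns can share at most one row with both entries 1 (else a 2×2 all-ones block appears), so Σ_i C(r_i, 2) ≤ C(38, 2) = 703. By convexity Σ_i C(r_i, 2) ≥ 87·C(z/87, 2) = z(z − 87)/(2·87), giving z² − 87z − 87·38·37 ≤ 0 and hence z ≤ (1/2)[87 + √(7569 + 4·122322)] = (1/2)[87 + √496857] ≈ (1/2)(87 + 704.8808) = 395.9404.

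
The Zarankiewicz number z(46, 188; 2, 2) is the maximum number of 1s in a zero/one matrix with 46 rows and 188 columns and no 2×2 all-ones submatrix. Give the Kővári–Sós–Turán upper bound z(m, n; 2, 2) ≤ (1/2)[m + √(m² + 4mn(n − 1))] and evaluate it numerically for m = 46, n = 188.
z(46, 188; 2, 2) ≤ (1/2)[46 + √(46² + 4·46·188·187)] = (1/2)[46 + √6470820] = 1294.8903

Kővári–Sós–Turán: let r_1, ..., r_46 be the row sums and z = Σ r_i the total number of 1s. Each pair of columns can share at most one row with both entries 1 (else a 2×2 all-ones block appears), so Σ_i C(r_i, 2) ≤ C(188, 2) = 17578. By convexity Σ_i C(r_i, 2) ≥ 46·C(z/46, 2) = z(z − 46)/(2·46), giving z² − 46z − 46·188·187 ≤ 0 and hence z ≤ (1/2)[46 + √(2116 + 4·1617176)] = (1/2)[46 + √6470820] ≈ (1/2)(46 + 2543.7807) = 1294.8903.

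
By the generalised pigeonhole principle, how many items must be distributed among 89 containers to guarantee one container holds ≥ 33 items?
n = (33 − 1)·89 + 1 = 2849

By the generalised pigeonhole principle, to guarantee some box contains ≥ r objects we need more than (r − 1) · k objects total. Threshold: n = (r − 1) · k + 1. With r = 33 and k = 89: n = 32 · 89 + 1 = 2848 + 1 = 2849. For n = 2848 = 32 · 89, we can put exactly 32 objects in every box, avoiding 33 in any single one — so 2849 is tight.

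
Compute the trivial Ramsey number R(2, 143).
R(2, 143) = 143

R(2, k) = k for all k ≥ 2: in a 2-colouring of K_k, either some edge is red (a red K_2) or all edges are blue (a blue K_k). And K_{142} coloured all-blue has no blue K_143, so R(2, 143) > 142. Hence R(2, 143) = 143.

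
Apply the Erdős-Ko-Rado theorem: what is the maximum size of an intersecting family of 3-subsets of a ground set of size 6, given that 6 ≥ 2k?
max |F| = C(5, 2) = 10

The Erdős-Ko-Rado theorem states: for n ≥ 2k, an intersecting family of k-subsets of an n-element set has size at most C(n − 1, k − 1), with equality for 'star' families {A ⊆ [n] : |A| = k, i ∈ A} (fix an element i). For n = 6, k = 3: C(5, 2) = 10.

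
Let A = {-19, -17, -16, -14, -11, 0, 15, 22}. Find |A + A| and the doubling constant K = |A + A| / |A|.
K = |A + A| / |A| = 33/8

Enumerate A + A = {a + b : a, b ∈ A}. With |A| = 8, there are |A|^2 = 64 ordered sum pairs; collecting distinct values, A + A = {-38, -36, -35, -34, -33, -32, -31, -30, -28, -27, -25, -22, -19, -17, -16, -14, -11, -4, -2, -1, 0, 1, 3, 4, 5, 6, 8, 11, 15, 22, 30, 37, 44}, so |A + A| = 33. Thus K = 33/8. For comparison, the minimum possible |A + A| over all 8-element sets is 2·8 − 1 = 15 (so min K = 15/8), attained only by arithmetic progressions.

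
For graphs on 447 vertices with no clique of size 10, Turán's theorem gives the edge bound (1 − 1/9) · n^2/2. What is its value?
Turán density bound = (8/9) · 447^2/2 = 88804

Turán's theorem: ex(n, K_{r+1}) is achieved by the complete r-partite Turán graph T(n, r) with parts as balanced as possible, and is at most (1 − 1/r) · n^2/2. For r = 9, n = 447: the density bound is (8/9) · 199809/2 = 88804. The integer-valued extremum is e(T(447, 9)) = 88803, which is strictly less than the density bound 88804 since 9 ∤ 447 (the parts of T(447, 9) cannot all be equal).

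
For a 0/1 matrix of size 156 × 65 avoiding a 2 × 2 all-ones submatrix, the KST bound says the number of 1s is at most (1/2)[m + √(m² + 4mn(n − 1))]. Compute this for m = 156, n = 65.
z(156, 65; 2, 2) ≤ (1/2)[156 + √(156² + 4·156·65·64)] = (1/2)[156 + √2620176] = 887.3479

Kővári–Sós–Turán: let r_1, ..., r_156 be the row sums and z = Σ r_i the total number of 1s. Each pair of columns can share at most one row with both entries 1 (else a 2×2 all-ones block appears), so Σ_i C(r_i, 2) ≤ C(65, 2) = 2080. By convexity Σ_i C(r_i, 2) ≥ 156·C(z/156, 2) = z(z − 156)/(2·156), giving z² − 156z − 156·65·64 ≤ 0 and hence z ≤ (1/2)[156 + √(24336 + 4·648960)] = (1/2)[156 + √2620176] ≈ (1/2)(156 + 1618.6958) = 887.3479.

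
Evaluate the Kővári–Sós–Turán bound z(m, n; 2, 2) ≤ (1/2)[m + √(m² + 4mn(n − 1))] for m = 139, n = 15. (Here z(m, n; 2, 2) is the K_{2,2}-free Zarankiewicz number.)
z(139, 15; 2, 2) ≤ (1/2)[139 + √(139² + 4·139·15·14)] = (1/2)[139 + √136081] = 253.9458

Kővári–Sós–Turán: let r_1, ..., r_139 be the row sums and z = Σ r_i the total number of 1s. Each pair of columns can share at most one row with both entries 1 (else a 2×2 all-ones block appears), so Σ_i C(r_i, 2) ≤ C(15, 2) = 105. By convexity Σ_i C(r_i, 2) ≥ 139·C(z/139, 2) = z(z − 139)/(2·139), giving z² − 139z − 139·15·14 ≤ 0 and hence z ≤ (1/2)[139 + √(19321 + 4·29190)] = (1/2)[139 + √136081] ≈ (1/2)(139 + 368.8916) = 253.9458.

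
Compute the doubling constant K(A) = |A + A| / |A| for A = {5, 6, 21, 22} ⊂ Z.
K = |A + A| / |A| = 9/4

Enumerate A + A = {a + b : a, b ∈ A}. With |A| = 4, there are |A|^2 = 16 ordered sum pairs; collecting distinct values, A + A = {10, 11, 12, 26, 27, 28, 42, 43, 44}, so |A + A| = 9. Thus K = 9/4. For comparison, the minimum possible |A + A| over all 4-element sets is 2·4 − 1 = 7 (so min K = 7/4), attained only by arithmetic progressions.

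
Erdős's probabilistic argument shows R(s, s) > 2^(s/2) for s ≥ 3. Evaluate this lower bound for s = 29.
2^(29/2) = 23170.475; so R(29, 29) > 23170.475

Colour each edge of K_n uniformly at random with red/blue. The expected number of monochromatic K_29 is C(n, 29) · 2 · 2^(−C(29,2)). If C(n, 29) · 2^(1 − C(29,2)) < 1, then with positive probability no monochromatic K_29 exists, so R(29, 29) > n. The standard estimate C(n, 29) ≤ n^29/29! shows this inequality holds whenever n ≤ 2^(29/2) (since 29! · 2^(C(29,2) − 1) > 2^(29^2/2) ≥ n^29). Hence R(29, 29) > 2^(29/2) = 23170.475.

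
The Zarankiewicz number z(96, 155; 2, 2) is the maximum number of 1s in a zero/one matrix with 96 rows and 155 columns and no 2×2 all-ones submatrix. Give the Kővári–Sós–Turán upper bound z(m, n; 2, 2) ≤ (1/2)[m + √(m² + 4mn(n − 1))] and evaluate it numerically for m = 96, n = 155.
z(96, 155; 2, 2) ≤ (1/2)[96 + √(96² + 4·96·155·154)] = (1/2)[96 + √9175296] = 1562.5376

Kővári–Sós–Turán: let r_1, ..., r_96 be the row sums and z = Σ r_i the total number of 1s. Each pair of columns can share at most one row with both entries 1 (else a 2×2 all-ones block appears), so Σ_i C(r_i, 2) ≤ C(155, 2) = 11935. By convexity Σ_i C(r_i, 2) ≥ 96·C(z/96, 2) = z(z − 96)/(2·96), giving z² − 96z − 96·155·154 ≤ 0 and hence z ≤ (1/2)[96 + √(9216 + 4·2291520)] = (1/2)[96 + √9175296] ≈ (1/2)(96 + 3029.0751) = 1562.5376.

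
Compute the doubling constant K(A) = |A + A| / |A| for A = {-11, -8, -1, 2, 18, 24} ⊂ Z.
K = |A + A| / |A| = 20/6 = 10/3

Enumerate A + A = {a + b : a, b ∈ A}. With |A| = 6, there are |A|^2 = 36 ordered sum pairs; collecting distinct values, A + A = {-22, -19, -16, -12, -9, -6, -2, 1, 4, 7, 10, 13, 16, 17, 20, 23, 26, 36, 42, 48}, so |A + A| = 20. Thus K = 20/6 = 10/3. For comparison, the minimum possible |A + A| over all 6-element sets is 2·6 − 1 = 11 (so min K = 11/6), attained only by arithmetic progressions.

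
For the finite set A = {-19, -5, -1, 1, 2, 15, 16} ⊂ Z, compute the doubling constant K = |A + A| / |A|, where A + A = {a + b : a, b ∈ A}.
K = |A + A| / |A| = 25/7

Enumerate A + A = {a + b : a, b ∈ A}. With |A| = 7, there are |A|^2 = 49 ordered sum pairs; collecting distinct values, A + A = {-38, -24, -20, -18, -17, -10, -6, -4, -3, -2, 0, 1, 2, 3, 4, 10, 11, 14, 15, 16, 17, 18, 30, 31, 32}, so |A + A| = 25. Thus K = 25/7. For comparison, the minimum possible |A + A| over all 7-element sets is 2·7 − 1 = 13 (so min K = 13/7), attained only by arithmetic progressions.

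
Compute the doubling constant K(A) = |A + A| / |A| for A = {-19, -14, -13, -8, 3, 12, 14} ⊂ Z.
K = |A + A| / |A| = 24/7

Enumerate A + A = {a + b : a, b ∈ A}. With |A| = 7, there are |A|^2 = 49 ordered sum pairs; collecting distinct values, A + A = {-38, -33, -32, -28, -27, -26, -22, -21, -16, -11, -10, -7, -5, -2, -1, 0, 1, 4, 6, 15, 17, 24, 26, 28}, so |A + A| = 24. Thus K = 24/7. For comparison, the minimum possible |A + A| over all 7-element sets is 2·7 − 1 = 13 (so min K = 13/7), attained only by arithmetic progressions.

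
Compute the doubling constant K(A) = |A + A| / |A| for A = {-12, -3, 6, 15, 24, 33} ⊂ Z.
K = |A + A| / |A| = 11/6

Enumerate A + A = {a + b : a, b ∈ A}. With |A| = 6, there are |A|^2 = 36 ordered sum pairs; collecting distinct values, A + A = {-24, -15, -6, 3, 12, 21, 30, 39, 48, 57, 66}, so |A + A| = 11. Thus K = 11/6. Here |A + A| = 2|A| − 1 = 11, the minimum possible — so K = 11/6 is minimal, which holds iff A is an arithmetic progression.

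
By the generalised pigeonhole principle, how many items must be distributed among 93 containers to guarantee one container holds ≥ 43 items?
n = (43 − 1)·93 + 1 = 3907

By the generalised pigeonhole principle, to guarantee some box contains ≥ r objects we need more than (r − 1) · k objects total. Threshold: n = (r − 1) · k + 1. With r = 43 and k = 93: n = 42 · 93 + 1 = 3906 + 1 = 3907. For n = 3906 = 42 · 93, we can put exactly 42 objects in every box, avoiding 43 in any single one — so 3907 is tight.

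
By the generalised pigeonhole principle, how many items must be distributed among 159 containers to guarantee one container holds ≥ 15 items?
n = (15 − 1)·159 + 1 = 2227

By the generalised pigeonhole principle, to guarantee some box contains ≥ r objects we need more than (r − 1) · k objects total. Threshold: n = (r − 1) · k + 1. With r = 15 and k = 159: n = 14 · 159 + 1 = 2226 + 1 = 2227. For n = 2226 = 14 · 159, we can put exactly 14 objects in every box, avoiding 15 in any single one — so 2227 is tight.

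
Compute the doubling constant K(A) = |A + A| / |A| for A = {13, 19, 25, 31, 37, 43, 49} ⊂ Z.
K = |A + A| / |A| = 13/7

Enumerate A + A = {a + b : a, b ∈ A}. With |A| = 7, there are |A|^2 = 49 ordered sum pairs; collecting distinct values, A + A = {26, 32, 38, 44, 50, 56, 62, 68, 74, 80, 86, 92, 98}, so |A + A| = 13. Thus K = 13/7. Here |A + A| = 2|A| − 1 = 13, the minimum possible — so K = 13/7 is minimal, which holds iff A is an arithmetic progression.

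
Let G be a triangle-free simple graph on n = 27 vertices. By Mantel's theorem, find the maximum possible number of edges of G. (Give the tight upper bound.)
ex(27, K_3) = ⌊27^2/4⌋ = 182

Mantel (1907): a triangle-free graph on n vertices has at most ⌊n^2/4⌋ edges, with equality for the complete bipartite graph K_{⌊n/2⌋, ⌈n/2⌉}. For n = 27: ⌊27^2/4⌋ = ⌊729/4⌋ = 182. The extremal graph is K_{13, 14}, which has 13·14 = 182 edges.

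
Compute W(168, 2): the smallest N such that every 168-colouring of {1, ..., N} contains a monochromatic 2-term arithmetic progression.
W(168, 2) = 168 + 1 = 169

A 2-term AP is any pair of integers, so a monochromatic 2-AP exists iff some colour is used at least twice. With 168 colours, the colouring i ↦ i on {1, ..., 168} uses each colour once, avoiding any monochromatic pair, so W(168, 2) > 168. For {1, ..., 169}, pigeonhole forces two integers of the same colour, which form a monochromatic 2-AP. Hence W(168, 2) = 169.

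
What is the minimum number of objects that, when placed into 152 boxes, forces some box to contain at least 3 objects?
n = (3 − 1)·152 + 1 = 305

By the generalised pigeonhole principle, to guarantee some box contains ≥ r objects we need more than (r − 1) · k objects total. Threshold: n = (r − 1) · k + 1. With r = 3 and k = 152: n = 2 · 152 + 1 = 304 + 1 = 305. For n = 304 = 2 · 152, we can put exactly 2 objects in every box, avoiding 3 in any single one — so 305 is tight.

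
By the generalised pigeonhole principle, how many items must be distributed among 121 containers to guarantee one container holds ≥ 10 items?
n = (10 − 1)·121 + 1 = 1090

By the generalised pigeonhole principle, to guarantee some box contains ≥ r objects we need more than (r − 1) · k objects total. Threshold: n = (r − 1) · k + 1. With r = 10 and k = 121: n = 9 · 121 + 1 = 1089 + 1 = 1090. For n = 1089 = 9 · 121, we can put exactly 9 objects in every box, avoiding 10 in any single one — so 1090 is tight.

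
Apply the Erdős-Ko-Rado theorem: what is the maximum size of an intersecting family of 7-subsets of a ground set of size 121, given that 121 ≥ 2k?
max |F| = C(120, 6) = 3652745460

The Erdős-Ko-Rado theorem states: for n ≥ 2k, an intersecting family of k-subsets of an n-element set has size at most C(n − 1, k − 1), with equality for 'star' families {A ⊆ [n] : |A| = k, i ∈ A} (fix an element i). For n = 121, k = 7: C(120, 6) = 3652745460.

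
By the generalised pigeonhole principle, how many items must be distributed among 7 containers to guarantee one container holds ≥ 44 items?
n = (44 − 1)·7 + 1 = 302

By the generalised pigeonhole principle, to guarantee some box contains ≥ r objects we need more than (r − 1) · k objects total. Threshold: n = (r − 1) · k + 1. With r = 44 and k = 7: n = 43 · 7 + 1 = 301 + 1 = 302. For n = 301 = 43 · 7, we can put exactly 43 objects in every box, avoiding 44 in any single one — so 302 is tight.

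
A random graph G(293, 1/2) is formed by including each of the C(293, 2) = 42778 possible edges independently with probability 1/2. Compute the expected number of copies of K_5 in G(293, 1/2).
E[# K_5] = C(293, 5) · (1/2)^C(5, 2) = 17388337273 / 2^10 ≈ 16980798.118164

For each 5-subset S of vertices (there are C(293, 5) = 17388337273 such S), let X_S = 1 if S induces a K_5 (all C(5, 2) = 10 edges present). Then P(X_S = 1) = (1/2)^10 = 1/1024. By linearity of expectation, E[# K_5] = C(293, 5) · (1/2)^10 = 17388337273 / 1024 ≈ 16980798.118164.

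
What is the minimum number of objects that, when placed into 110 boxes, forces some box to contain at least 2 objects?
n = (2 − 1)·110 + 1 = 111

By the generalised pigeonhole principle, to guarantee some box contains ≥ r objects we need more than (r − 1) · k objects total. Threshold: n = (r − 1) · k + 1. With r = 2 and k = 110: n = 1 · 110 + 1 = 110 + 1 = 111. For n = 110 = 1 · 110, we can put exactly 1 objects in every box, avoiding 2 in any single one — so 111 is tight.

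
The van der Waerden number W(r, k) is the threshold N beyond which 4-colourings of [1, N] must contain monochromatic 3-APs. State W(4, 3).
W(4, 3) = 76

W(4, 3) = 76. The lower bound W(4, 3) > 75 comes from an explicit good 4-colouring of [1, 75]; the upper bound W(4, 3) ≤ 76 was verified by exhaustive search over 4-colourings of [1, 76].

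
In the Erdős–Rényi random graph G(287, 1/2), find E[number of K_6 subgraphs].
E[# K_6] = C(287, 6) · (1/2)^C(6, 2) = 736400674009 / 2^15 ≈ 22473165.100372

For each 6-subset S of vertices (there are C(287, 6) = 736400674009 such S), let X_S = 1 if S induces a K_6 (all C(6, 2) = 15 edges present). Then P(X_S = 1) = (1/2)^15 = 1/32768. By linearity of expectation, E[# K_6] = C(287, 6) · (1/2)^15 = 736400674009 / 32768 ≈ 22473165.100372.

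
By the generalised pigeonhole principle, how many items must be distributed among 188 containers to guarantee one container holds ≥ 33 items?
n = (33 − 1)·188 + 1 = 6017

By the generalised pigeonhole principle, to guarantee some box contains ≥ r objects we need more than (r − 1) · k objects total. Threshold: n = (r − 1) · k + 1. With r = 33 and k = 188: n = 32 · 188 + 1 = 6016 + 1 = 6017. For n = 6016 = 32 · 188, we can put exactly 32 objects in every box, avoiding 33 in any single one — so 6017 is tight.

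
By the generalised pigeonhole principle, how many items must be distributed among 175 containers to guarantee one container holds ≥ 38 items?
n = (38 − 1)·175 + 1 = 6476

By the generalised pigeonhole principle, to guarantee some box contains ≥ r objects we need more than (r − 1) · k objects total. Threshold: n = (r − 1) · k + 1. With r = 38 and k = 175: n = 37 · 175 + 1 = 6475 + 1 = 6476. For n = 6475 = 37 · 175, we can put exactly 37 objects in every box, avoiding 38 in any single one — so 6476 is tight.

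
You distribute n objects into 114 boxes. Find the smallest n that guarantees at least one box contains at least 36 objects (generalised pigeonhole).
n = (36 − 1)·114 + 1 = 3991

By the generalised pigeonhole principle, to guarantee some box contains ≥ r objects we need more than (r − 1) · k objects total. Threshold: n = (r − 1) · k + 1. With r = 36 and k = 114: n = 35 · 114 + 1 = 3990 + 1 = 3991. For n = 3990 = 35 · 114, we can put exactly 35 objects in every box, avoiding 36 in any single one — so 3991 is tight.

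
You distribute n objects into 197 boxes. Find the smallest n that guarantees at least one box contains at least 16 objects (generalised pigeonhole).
n = (16 − 1)·197 + 1 = 2956

By the generalised pigeonhole principle, to guarantee some box contains ≥ r objects we need more than (r − 1) · k objects total. Threshold: n = (r − 1) · k + 1. With r = 16 and k = 197: n = 15 · 197 + 1 = 2955 + 1 = 2956. For n = 2955 = 15 · 197, we can put exactly 15 objects in every box, avoiding 16 in any single one — so 2956 is tight.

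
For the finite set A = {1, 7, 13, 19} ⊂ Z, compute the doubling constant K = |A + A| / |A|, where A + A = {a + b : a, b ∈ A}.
K = |A + A| / |A| = 7/4

Enumerate A + A = {a + b : a, b ∈ A}. With |A| = 4, there are |A|^2 = 16 ordered sum pairs; collecting distinct values, A + A = {2, 8, 14, 20, 26, 32, 38}, so |A + A| = 7. Thus K = 7/4. Here |A + A| = 2|A| − 1 = 7, the minimum possible — so K = 7/4 is minimal, which holds iff A is an arithmetic progression.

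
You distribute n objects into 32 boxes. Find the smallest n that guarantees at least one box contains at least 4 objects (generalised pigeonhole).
n = (4 − 1)·32 + 1 = 97

By the generalised pigeonhole principle, to guarantee some box contains ≥ r objects we need more than (r − 1) · k objects total. Threshold: n = (r − 1) · k + 1. With r = 4 and k = 32: n = 3 · 32 + 1 = 96 + 1 = 97. For n = 96 = 3 · 32, we can put exactly 3 objects in every box, avoiding 4 in any single one — so 97 is tight.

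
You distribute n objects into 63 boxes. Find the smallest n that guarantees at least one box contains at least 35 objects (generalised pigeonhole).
n = (35 − 1)·63 + 1 = 2143

By the generalised pigeonhole principle, to guarantee some box contains ≥ r objects we need more than (r − 1) · k objects total. Threshold: n = (r − 1) · k + 1. With r = 35 and k = 63: n = 34 · 63 + 1 = 2142 + 1 = 2143. For n = 2142 = 34 · 63, we can put exactly 34 objects in every box, avoiding 35 in any single one — so 2143 is tight.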